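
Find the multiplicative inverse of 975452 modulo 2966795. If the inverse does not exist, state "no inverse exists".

408568

Apply the Euclidean algorithm to 2966795 and 975452:
2966795 = 3×975452 + 40439
975452 = 24×40439 + 4916
40439 = 8×4916 + 1111
4916 = 4×1111 + 472
1111 = 2×472 + 167
472 = 2×167 + 138
167 = 1×138 + 29
138 = 4×29 + 22
29 = 1×22 + 7
22 = 3×7 + 1
7 = 7×1 + 0
The gcd is 1. Working backward:
1 = 22 − 3·7
1 = −3·29 + 4·22
1 = 4·138 − 19·29
1 = −19·167 + 23·138
1 = 23·472 − 65·167
1 = −65·1111 + 153·472
1 = 153·4916 − 677·1111
1 = −677·40439 + 5569·4916
1 = 5569·975452 − 134333·40439
1 = −134333·2966795 + 408568·975452
So 975452·408568 ≡ 1 (mod 2966795).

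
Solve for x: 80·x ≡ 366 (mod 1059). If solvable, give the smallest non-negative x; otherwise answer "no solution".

84

First find gcd(80, 1059):
1059 = 13·80 + 19
80 = 4·19 + 4
19 = 4·4 + 3
4 = 1·3 + 1
3 = 3·1 + 0
gcd = 1, so a unique solution mod 1059 exists.
Back-substitute for the Bézout coefficients:
1 = 4 − 3
1 = −19 + 5·4
1 = 5·80 − 21·19
1 = −21·1059 + 278·80
So 80·(278) ≡ 1 (mod 1059), giving 80⁻¹ ≡ 278.
x ≡ 80⁻¹·366 ≡ 278·366 ≡ 84 (mod 1059).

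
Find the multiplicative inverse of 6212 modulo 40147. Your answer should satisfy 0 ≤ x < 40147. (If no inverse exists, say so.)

26504

gcd(40147, 6212) by repeated division:
40147 = 6*6212 + 2875
6212 = 2*2875 + 462
2875 = 6*462 + 103
462 = 4*103 + 50
103 = 2*50 + 3
50 = 16*3 + 2
3 = 1*2 + 1
2 = 2*1 + 0
gcd = 1, so the inverse exists. Back-substitute:
1 = 3 − 2
1 = −50 + 17·3
1 = 17·103 − 35·50
1 = −35·462 + 157·103
1 = 157·2875 − 977·462
1 = −977·6212 + 2111·2875
1 = 2111·40147 − 13643·6212
Thus 6212·(-13643) ≡ 1 (mod 40147); reducing, -13643 mod 40147 = 26504.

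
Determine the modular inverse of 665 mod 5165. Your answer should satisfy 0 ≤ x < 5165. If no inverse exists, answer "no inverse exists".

Compute gcd(665, 5165):
5165 = 7*665 + 510
665 = 1*510 + 155
510 = 3*155 + 45
155 = 3*45 + 20
45 = 2*20 + 5
20 = 4*5 + 0
Since gcd = 5 > 1, 665 is not a unit mod 5165.

no inverse exists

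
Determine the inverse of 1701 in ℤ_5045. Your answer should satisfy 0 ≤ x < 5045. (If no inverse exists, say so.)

Apply the Euclidean algorithm to 5045 and 1701:
5045 = 2·1701 + 1643
1701 = 1·1643 + 58
1643 = 28·58 + 19
58 = 3·19 + 1
19 = 19·1 + 0
The gcd is 1. Working backward:
1 = 58 − 3·19
1 = −3·1643 + 85·58
1 = 85·1701 − 88·1643
1 = −88·5045 + 261·1701
So 1701·261 ≡ 1 (mod 5045).

261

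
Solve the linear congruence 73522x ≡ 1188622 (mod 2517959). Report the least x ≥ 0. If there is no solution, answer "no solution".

First find gcd(73522, 2517959):
2517959 = 34·73522 + 18211
73522 = 4·18211 + 678
18211 = 26·678 + 583
678 = 1·583 + 95
583 = 6·95 + 13
95 = 7·13 + 4
13 = 3·4 + 1
4 = 4·1 + 0
gcd = 1, so a unique solution mod 2517959 exists.
Back-substitute for the Bézout coefficients:
1 = 13 − 3·4
1 = −3·95 + 22·13
1 = 22·583 − 135·95
1 = −135·678 + 157·583
1 = 157·18211 − 4217·678
1 = −4217·73522 + 17025·18211
1 = 17025·2517959 − 583067·73522
So 73522·(-583067) ≡ 1 (mod 2517959), giving 73522⁻¹ ≡ 1934892.
x ≡ 73522⁻¹·1188622 ≡ 1934892·1188622 ≡ 1807404 (mod 2517959).

1807404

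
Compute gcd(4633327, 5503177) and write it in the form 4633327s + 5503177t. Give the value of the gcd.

1

Euclidean algorithm:
5503177 = 1×4633327 + 869850
4633327 = 5×869850 + 284077
869850 = 3×284077 + 17619
284077 = 16×17619 + 2173
17619 = 8×2173 + 235
2173 = 9×235 + 58
235 = 4×58 + 3
58 = 19×3 + 1
3 = 3×1 + 0
gcd(4633327, 5503177) = 1.
Back-substituting:
1 = 58 − 19·3
1 = −19·235 + 77·58
1 = 77·2173 − 712·235
1 = −712·17619 + 5773·2173
1 = 5773·284077 − 93080·17619
1 = −93080·869850 + 285013·284077
1 = 285013·4633327 − 1518145·869850
1 = −1518145·5503177 + 1803158·4633327
So 1 = (-1518145)·5503177 + (1803158)·4633327.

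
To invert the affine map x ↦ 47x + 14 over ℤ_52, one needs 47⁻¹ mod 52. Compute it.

31

Apply the Euclidean algorithm to 52 and 47:
52 = 1*47 + 5
47 = 9*5 + 2
5 = 2*2 + 1
2 = 2*1 + 0
Since gcd(47, 52) = 1, back-substitute to write 1 as a combination:
1 = 5 − 2·2
1 = −2·47 + 19·5
1 = 19·52 − 21·47
Thus 47·(-21) ≡ 1 (mod 52); reducing, -21 mod 52 = 31.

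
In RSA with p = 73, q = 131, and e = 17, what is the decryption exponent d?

2753

φ(n) = (p−1)(q−1) = 72·130 = 9360.
Need d with 17·d ≡ 1 (mod 9360). Apply the extended Euclidean algorithm:
9360 = 550·17 + 10
17 = 1·10 + 7
10 = 1·7 + 3
7 = 2·3 + 1
3 = 3·1 + 0
Back-substitute:
1 = 7 − 2·3
1 = −2·10 + 3·7
1 = 3·17 − 5·10
1 = −5·9360 + 2753·17
So 17·2753 ≡ 1 (mod 9360), hence d = 2753.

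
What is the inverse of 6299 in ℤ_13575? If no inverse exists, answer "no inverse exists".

gcd(13575, 6299) by repeated division:
13575 = 2×6299 + 977
6299 = 6×977 + 437
977 = 2×437 + 103
437 = 4×103 + 25
103 = 4×25 + 3
25 = 8×3 + 1
3 = 3×1 + 0
Since gcd(6299, 13575) = 1, back-substitute to write 1 as a combination:
1 = 25 − 8·3
1 = −8·103 + 33·25
1 = 33·437 − 140·103
1 = −140·977 + 313·437
1 = 313·6299 − 2018·977
1 = −2018·13575 + 4349·6299
So 6299·4349 ≡ 1 (mod 13575).

4349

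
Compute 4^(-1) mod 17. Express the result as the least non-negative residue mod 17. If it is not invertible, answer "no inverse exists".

13

Extended Euclidean algorithm:
17 = 4*4 + 1
4 = 4*1 + 0
Since gcd(4, 17) = 1, back-substitute to write 1 as a combination:
1 = 17 − 4·4
Thus 4·(-4) ≡ 1 (mod 17); reducing, -4 mod 17 = 13.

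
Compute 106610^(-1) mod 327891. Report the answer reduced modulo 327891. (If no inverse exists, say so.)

232790

Run Euclid on (327891, 106610):
327891 = 3×106610 + 8061
106610 = 13×8061 + 1817
8061 = 4×1817 + 793
1817 = 2×793 + 231
793 = 3×231 + 100
231 = 2×100 + 31
100 = 3×31 + 7
31 = 4×7 + 3
7 = 2×3 + 1
3 = 3×1 + 0
The gcd is 1. Working backward:
1 = 7 − 2·3
1 = −2·31 + 9·7
1 = 9·100 − 29·31
1 = −29·231 + 67·100
1 = 67·793 − 230·231
1 = −230·1817 + 527·793
1 = 527·8061 − 2338·1817
1 = −2338·106610 + 30921·8061
1 = 30921·327891 − 95101·106610
So 106610·(-95101) ≡ 1 (mod 327891), and -95101 ≡ 232790 (mod 327891).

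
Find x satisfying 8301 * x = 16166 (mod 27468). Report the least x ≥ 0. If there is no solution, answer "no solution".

no solution

gcd(8301, 27468):
27468 = 3*8301 + 2565
8301 = 3*2565 + 606
2565 = 4*606 + 141
606 = 4*141 + 42
141 = 3*42 + 15
42 = 2*15 + 12
15 = 1*12 + 3
12 = 4*3 + 0
gcd = 3, but 3 ∤ 16166, so the congruence has no solution.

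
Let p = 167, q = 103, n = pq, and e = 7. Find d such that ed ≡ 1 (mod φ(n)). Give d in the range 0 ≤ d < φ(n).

2419

φ(n) = (p−1)(q−1) = 166·102 = 16932.
Need d with 7·d ≡ 1 (mod 16932). Apply the extended Euclidean algorithm:
16932 = 2418×7 + 6
7 = 1×6 + 1
6 = 6×1 + 0
Back-substitute:
1 = 7 − 6
1 = −16932 + 2419·7
So 7·2419 ≡ 1 (mod 16932), hence d = 2419.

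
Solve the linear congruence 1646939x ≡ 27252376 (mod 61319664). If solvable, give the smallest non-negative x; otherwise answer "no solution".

no solution

gcd(1646939, 61319664):
61319664 = 37×1646939 + 382921
1646939 = 4×382921 + 115255
382921 = 3×115255 + 37156
115255 = 3×37156 + 3787
37156 = 9×3787 + 3073
3787 = 1×3073 + 714
3073 = 4×714 + 217
714 = 3×217 + 63
217 = 3×63 + 28
63 = 2×28 + 7
28 = 4×7 + 0
gcd = 7, but 7 ∤ 27252376, so the congruence has no solution.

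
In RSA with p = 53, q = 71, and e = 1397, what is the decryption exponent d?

φ(n) = (p−1)(q−1) = 52·70 = 3640.
Need d with 1397·d ≡ 1 (mod 3640). Apply the extended Euclidean algorithm:
3640 = 2×1397 + 846
1397 = 1×846 + 551
846 = 1×551 + 295
551 = 1×295 + 256
295 = 1×256 + 39
256 = 6×39 + 22
39 = 1×22 + 17
22 = 1×17 + 5
17 = 3×5 + 2
5 = 2×2 + 1
2 = 2×1 + 0
Back-substitute:
1 = 5 − 2·2
1 = −2·17 + 7·5
1 = 7·22 − 9·17
1 = −9·39 + 16·22
1 = 16·256 − 105·39
1 = −105·295 + 121·256
1 = 121·551 − 226·295
1 = −226·846 + 347·551
1 = 347·1397 − 573·846
1 = −573·3640 + 1493·1397
So 1397·1493 ≡ 1 (mod 3640), hence d = 1493.

1493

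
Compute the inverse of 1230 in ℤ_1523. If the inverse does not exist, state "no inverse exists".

Run Euclid on (1523, 1230):
1523 = 1×1230 + 293
1230 = 4×293 + 58
293 = 5×58 + 3
58 = 19×3 + 1
3 = 3×1 + 0
Since gcd(1230, 1523) = 1, back-substitute to write 1 as a combination:
1 = 58 − 19·3
1 = −19·293 + 96·58
1 = 96·1230 − 403·293
1 = −403·1523 + 499·1230
So 1230·499 ≡ 1 (mod 1523).

499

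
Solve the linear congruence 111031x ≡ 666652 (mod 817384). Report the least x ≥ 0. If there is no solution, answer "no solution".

456428

First find gcd(111031, 817384):
817384 = 7×111031 + 40167
111031 = 2×40167 + 30697
40167 = 1×30697 + 9470
30697 = 3×9470 + 2287
9470 = 4×2287 + 322
2287 = 7×322 + 33
322 = 9×33 + 25
33 = 1×25 + 8
25 = 3×8 + 1
8 = 8×1 + 0
gcd = 1, so a unique solution mod 817384 exists.
Back-substitute for the Bézout coefficients:
1 = 25 − 3·8
1 = −3·33 + 4·25
1 = 4·322 − 39·33
1 = −39·2287 + 277·322
1 = 277·9470 − 1147·2287
1 = −1147·30697 + 3718·9470
1 = 3718·40167 − 4865·30697
1 = −4865·111031 + 13448·40167
1 = 13448·817384 − 99001·111031
So 111031·(-99001) ≡ 1 (mod 817384), giving 111031⁻¹ ≡ 718383.
x ≡ 111031⁻¹·666652 ≡ 718383·666652 ≡ 456428 (mod 817384).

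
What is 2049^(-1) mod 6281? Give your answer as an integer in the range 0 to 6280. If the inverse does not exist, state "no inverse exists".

gcd(6281, 2049) by repeated division:
6281 = 3×2049 + 134
2049 = 15×134 + 39
134 = 3×39 + 17
39 = 2×17 + 5
17 = 3×5 + 2
5 = 2×2 + 1
2 = 2×1 + 0
gcd = 1, so the inverse exists. Back-substitute:
1 = 5 − 2·2
1 = −2·17 + 7·5
1 = 7·39 − 16·17
1 = −16·134 + 55·39
1 = 55·2049 − 841·134
1 = −841·6281 + 2578·2049
So 2049·2578 ≡ 1 (mod 6281).

2578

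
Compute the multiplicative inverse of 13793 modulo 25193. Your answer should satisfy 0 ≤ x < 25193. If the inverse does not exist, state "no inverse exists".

Apply the Euclidean algorithm to 25193 and 13793:
25193 = 1×13793 + 11400
13793 = 1×11400 + 2393
11400 = 4×2393 + 1828
2393 = 1×1828 + 565
1828 = 3×565 + 133
565 = 4×133 + 33
133 = 4×33 + 1
33 = 33×1 + 0
The gcd is 1. Working backward:
1 = 133 − 4·33
1 = −4·565 + 17·133
1 = 17·1828 − 55·565
1 = −55·2393 + 72·1828
1 = 72·11400 − 343·2393
1 = −343·13793 + 415·11400
1 = 415·25193 − 758·13793
Hence 13793⁻¹ ≡ -758 ≡ 24435 (mod 25193).

24435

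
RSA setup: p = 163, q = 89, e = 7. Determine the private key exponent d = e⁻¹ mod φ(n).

10183

φ(n) = (p−1)(q−1) = 162·88 = 14256.
Need d with 7·d ≡ 1 (mod 14256). Apply the extended Euclidean algorithm:
14256 = 2036×7 + 4
7 = 1×4 + 3
4 = 1×3 + 1
3 = 3×1 + 0
Back-substitute:
1 = 4 − 3
1 = −7 + 2·4
1 = 2·14256 − 4073·7
So 7·(-4073) ≡ 1 (mod 14256), hence d ≡ -4073 ≡ 10183 (mod 14256).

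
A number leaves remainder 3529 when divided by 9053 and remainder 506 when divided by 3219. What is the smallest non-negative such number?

Write x = 3529 + 9053·k. Then 9053·k ≡ 506 − 3529 ≡ 196 (mod 3219).
Need 9053⁻¹ mod 3219. Extended Euclid on (3219, 2615):
3219 = 1·2615 + 604
2615 = 4·604 + 199
604 = 3·199 + 7
199 = 28·7 + 3
7 = 2·3 + 1
3 = 3·1 + 0
Back-substitute:
1 = 7 − 2·3
1 = −2·199 + 57·7
1 = 57·604 − 173·199
1 = −173·2615 + 749·604
1 = 749·3219 − 922·2615
9053⁻¹ ≡ 2297 (mod 3219), so k ≡ 2297·196 ≡ 2771 (mod 3219).
x = 3529 + 9053·2771 = 25089392.

25089392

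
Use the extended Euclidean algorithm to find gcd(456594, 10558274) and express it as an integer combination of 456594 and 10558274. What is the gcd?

2

Euclidean algorithm:
10558274 = 23·456594 + 56612
456594 = 8·56612 + 3698
56612 = 15·3698 + 1142
3698 = 3·1142 + 272
1142 = 4·272 + 54
272 = 5·54 + 2
54 = 27·2 + 0
gcd(456594, 10558274) = 2.
Working backward:
2 = 272 − 5·54
2 = −5·1142 + 21·272
2 = 21·3698 − 68·1142
2 = −68·56612 + 1041·3698
2 = 1041·456594 − 8396·56612
2 = −8396·10558274 + 194149·456594
So 2 = (-8396)·10558274 + (194149)·456594.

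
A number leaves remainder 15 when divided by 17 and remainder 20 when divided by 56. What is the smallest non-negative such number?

916

Write x = 15 + 17·k. Then 17·k ≡ 20 − 15 ≡ 5 (mod 56).
Need 17⁻¹ mod 56. Extended Euclid on (56, 17):
56 = 3·17 + 5
17 = 3·5 + 2
5 = 2·2 + 1
2 = 2·1 + 0
Back-substitute:
1 = 5 − 2·2
1 = −2·17 + 7·5
1 = 7·56 − 23·17
17⁻¹ ≡ 33 (mod 56), so k ≡ 33·5 ≡ 53 (mod 56).
x = 15 + 17·53 = 916.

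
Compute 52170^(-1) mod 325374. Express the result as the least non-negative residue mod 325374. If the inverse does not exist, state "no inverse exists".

no inverse exists

Compute gcd(52170, 325374):
325374 = 6·52170 + 12354
52170 = 4·12354 + 2754
12354 = 4·2754 + 1338
2754 = 2·1338 + 78
1338 = 17·78 + 12
78 = 6·12 + 6
12 = 2·6 + 0
Since gcd = 6 > 1, 52170 is not a unit mod 325374.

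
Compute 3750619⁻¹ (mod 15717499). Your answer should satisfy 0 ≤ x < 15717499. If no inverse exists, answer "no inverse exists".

10680939

gcd(15717499, 3750619) by repeated division:
15717499 = 4*3750619 + 715023
3750619 = 5*715023 + 175504
715023 = 4*175504 + 13007
175504 = 13*13007 + 6413
13007 = 2*6413 + 181
6413 = 35*181 + 78
181 = 2*78 + 25
78 = 3*25 + 3
25 = 8*3 + 1
3 = 3*1 + 0
The gcd is 1. Working backward:
1 = 25 − 8·3
1 = −8·78 + 25·25
1 = 25·181 − 58·78
1 = −58·6413 + 2055·181
1 = 2055·13007 − 4168·6413
1 = −4168·175504 + 56239·13007
1 = 56239·715023 − 229124·175504
1 = −229124·3750619 + 1201859·715023
1 = 1201859·15717499 − 5036560·3750619
Hence 3750619⁻¹ ≡ -5036560 ≡ 10680939 (mod 15717499).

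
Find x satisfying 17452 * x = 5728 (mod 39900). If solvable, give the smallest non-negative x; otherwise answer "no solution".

9214

First find gcd(17452, 39900):
39900 = 2×17452 + 4996
17452 = 3×4996 + 2464
4996 = 2×2464 + 68
2464 = 36×68 + 16
68 = 4×16 + 4
16 = 4×4 + 0
gcd = 4 and 4 | 5728, so solutions exist. Divide through by 4: 4363x ≡ 1432 (mod 9975).
Now find 4363⁻¹ mod 9975:
9975 = 2*4363 + 1249
4363 = 3*1249 + 616
1249 = 2*616 + 17
616 = 36*17 + 4
17 = 4*4 + 1
4 = 4*1 + 0
Back-substitute:
1 = 17 − 4·4
1 = −4·616 + 145·17
1 = 145·1249 − 294·616
1 = −294·4363 + 1027·1249
1 = 1027·9975 − 2348·4363
So 4363·(-2348) ≡ 1 (mod 9975), i.e. 4363⁻¹ ≡ 7627.
Then x ≡ 7627·1432 ≡ 9214 (mod 9975); the smallest non-negative solution is x = 9214.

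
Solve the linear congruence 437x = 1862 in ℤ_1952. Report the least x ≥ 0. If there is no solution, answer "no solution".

174

First find gcd(437, 1952):
1952 = 4*437 + 204
437 = 2*204 + 29
204 = 7*29 + 1
29 = 29*1 + 0
gcd = 1, so a unique solution mod 1952 exists.
Back-substitute for the Bézout coefficients:
1 = 204 − 7·29
1 = −7·437 + 15·204
1 = 15·1952 − 67·437
So 437·(-67) ≡ 1 (mod 1952), giving 437⁻¹ ≡ 1885.
x ≡ 437⁻¹·1862 ≡ 1885·1862 ≡ 174 (mod 1952).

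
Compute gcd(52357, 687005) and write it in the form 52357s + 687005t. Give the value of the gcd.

1

Apply Euclid's algorithm to 687005 and 52357:
687005 = 13*52357 + 6364
52357 = 8*6364 + 1445
6364 = 4*1445 + 584
1445 = 2*584 + 277
584 = 2*277 + 30
277 = 9*30 + 7
30 = 4*7 + 2
7 = 3*2 + 1
2 = 2*1 + 0
gcd(52357, 687005) = 1.
Express as a combination:
1 = 7 − 3·2
1 = −3·30 + 13·7
1 = 13·277 − 120·30
1 = −120·584 + 253·277
1 = 253·1445 − 626·584
1 = −626·6364 + 2757·1445
1 = 2757·52357 − 22682·6364
1 = −22682·687005 + 297623·52357
So 1 = (-22682)·687005 + (297623)·52357.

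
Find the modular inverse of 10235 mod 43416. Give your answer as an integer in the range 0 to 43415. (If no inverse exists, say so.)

13379

Extended Euclidean algorithm:
43416 = 4×10235 + 2476
10235 = 4×2476 + 331
2476 = 7×331 + 159
331 = 2×159 + 13
159 = 12×13 + 3
13 = 4×3 + 1
3 = 3×1 + 0
The gcd is 1. Working backward:
1 = 13 − 4·3
1 = −4·159 + 49·13
1 = 49·331 − 102·159
1 = −102·2476 + 763·331
1 = 763·10235 − 3154·2476
1 = −3154·43416 + 13379·10235
So 10235·13379 ≡ 1 (mod 43416).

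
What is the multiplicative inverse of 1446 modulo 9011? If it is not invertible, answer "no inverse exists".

Run Euclid on (9011, 1446):
9011 = 6*1446 + 335
1446 = 4*335 + 106
335 = 3*106 + 17
106 = 6*17 + 4
17 = 4*4 + 1
4 = 4*1 + 0
gcd = 1, so the inverse exists. Back-substitute:
1 = 17 − 4·4
1 = −4·106 + 25·17
1 = 25·335 − 79·106
1 = −79·1446 + 341·335
1 = 341·9011 − 2125·1446
Hence 1446⁻¹ ≡ -2125 ≡ 6886 (mod 9011).

6886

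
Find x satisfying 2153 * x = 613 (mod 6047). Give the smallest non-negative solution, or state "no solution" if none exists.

753

First find gcd(2153, 6047):
6047 = 2·2153 + 1741
2153 = 1·1741 + 412
1741 = 4·412 + 93
412 = 4·93 + 40
93 = 2·40 + 13
40 = 3·13 + 1
13 = 13·1 + 0
gcd = 1, so a unique solution mod 6047 exists.
Back-substitute for the Bézout coefficients:
1 = 40 − 3·13
1 = −3·93 + 7·40
1 = 7·412 − 31·93
1 = −31·1741 + 131·412
1 = 131·2153 − 162·1741
1 = −162·6047 + 455·2153
So 2153·(455) ≡ 1 (mod 6047), giving 2153⁻¹ ≡ 455.
x ≡ 2153⁻¹·613 ≡ 455·613 ≡ 753 (mod 6047).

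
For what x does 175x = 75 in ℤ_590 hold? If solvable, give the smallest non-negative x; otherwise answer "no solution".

51

First find gcd(175, 590):
590 = 3·175 + 65
175 = 2·65 + 45
65 = 1·45 + 20
45 = 2·20 + 5
20 = 4·5 + 0
gcd = 5 and 5 | 75, so solutions exist. Divide through by 5: 35x ≡ 15 (mod 118).
Now find 35⁻¹ mod 118:
118 = 3·35 + 13
35 = 2·13 + 9
13 = 1·9 + 4
9 = 2·4 + 1
4 = 4·1 + 0
Back-substitute:
1 = 9 − 2·4
1 = −2·13 + 3·9
1 = 3·35 − 8·13
1 = −8·118 + 27·35
So 35⁻¹ ≡ 27 (mod 118).
Then x ≡ 27·15 ≡ 51 (mod 118); the smallest non-negative solution is x = 51.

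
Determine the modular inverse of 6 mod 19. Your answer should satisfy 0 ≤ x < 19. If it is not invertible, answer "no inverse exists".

16

Extended Euclidean algorithm:
19 = 3·6 + 1
6 = 6·1 + 0
The gcd is 1. Working backward:
1 = 19 − 3·6
Thus 6·(-3) ≡ 1 (mod 19); reducing, -3 mod 19 = 16.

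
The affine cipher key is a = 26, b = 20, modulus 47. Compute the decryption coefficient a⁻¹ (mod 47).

38

Run Euclid on (47, 26):
47 = 1*26 + 21
26 = 1*21 + 5
21 = 4*5 + 1
5 = 5*1 + 0
Since gcd(26, 47) = 1, back-substitute to write 1 as a combination:
1 = 21 − 4·5
1 = −4·26 + 5·21
1 = 5·47 − 9·26
Thus 26·(-9) ≡ 1 (mod 47); reducing, -9 mod 47 = 38.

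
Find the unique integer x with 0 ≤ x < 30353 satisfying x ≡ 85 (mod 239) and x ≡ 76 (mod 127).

Write x = 85 + 239·k. Then 239·k ≡ 76 − 85 ≡ 118 (mod 127).
Need 239⁻¹ mod 127. Extended Euclid on (127, 112):
127 = 1*112 + 15
112 = 7*15 + 7
15 = 2*7 + 1
7 = 7*1 + 0
Back-substitute:
1 = 15 − 2·7
1 = −2·112 + 15·15
1 = 15·127 − 17·112
239⁻¹ ≡ 110 (mod 127), so k ≡ 110·118 ≡ 26 (mod 127).
x = 85 + 239·26 = 6299.

6299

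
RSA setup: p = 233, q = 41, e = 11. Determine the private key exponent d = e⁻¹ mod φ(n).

φ(n) = (p−1)(q−1) = 232·40 = 9280.
Need d with 11·d ≡ 1 (mod 9280). Apply the extended Euclidean algorithm:
9280 = 843·11 + 7
11 = 1·7 + 4
7 = 1·4 + 3
4 = 1·3 + 1
3 = 3·1 + 0
Back-substitute:
1 = 4 − 3
1 = −7 + 2·4
1 = 2·11 − 3·7
1 = −3·9280 + 2531·11
So 11·2531 ≡ 1 (mod 9280), hence d = 2531.

2531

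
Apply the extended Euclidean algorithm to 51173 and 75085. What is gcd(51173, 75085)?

1

Euclidean algorithm:
75085 = 1·51173 + 23912
51173 = 2·23912 + 3349
23912 = 7·3349 + 469
3349 = 7·469 + 66
469 = 7·66 + 7
66 = 9·7 + 3
7 = 2·3 + 1
3 = 3·1 + 0
gcd(51173, 75085) = 1.
Express as a combination:
1 = 7 − 2·3
1 = −2·66 + 19·7
1 = 19·469 − 135·66
1 = −135·3349 + 964·469
1 = 964·23912 − 6883·3349
1 = −6883·51173 + 14730·23912
1 = 14730·75085 − 21613·51173
So 1 = (14730)·75085 + (-21613)·51173.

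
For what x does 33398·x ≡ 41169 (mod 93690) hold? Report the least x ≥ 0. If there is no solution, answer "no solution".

gcd(33398, 93690):
93690 = 2×33398 + 26894
33398 = 1×26894 + 6504
26894 = 4×6504 + 878
6504 = 7×878 + 358
878 = 2×358 + 162
358 = 2×162 + 34
162 = 4×34 + 26
34 = 1×26 + 8
26 = 3×8 + 2
8 = 4×2 + 0
gcd = 2, but 2 ∤ 41169, so the congruence has no solution.

no solution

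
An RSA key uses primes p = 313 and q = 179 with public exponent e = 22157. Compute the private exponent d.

19157

φ(n) = (p−1)(q−1) = 312·178 = 55536.
Need d with 22157·d ≡ 1 (mod 55536). Apply the extended Euclidean algorithm:
55536 = 2×22157 + 11222
22157 = 1×11222 + 10935
11222 = 1×10935 + 287
10935 = 38×287 + 29
287 = 9×29 + 26
29 = 1×26 + 3
26 = 8×3 + 2
3 = 1×2 + 1
2 = 2×1 + 0
Back-substitute:
1 = 3 − 2
1 = −26 + 9·3
1 = 9·29 − 10·26
1 = −10·287 + 99·29
1 = 99·10935 − 3772·287
1 = −3772·11222 + 3871·10935
1 = 3871·22157 − 7643·11222
1 = −7643·55536 + 19157·22157
So 22157·19157 ≡ 1 (mod 55536), hence d = 19157.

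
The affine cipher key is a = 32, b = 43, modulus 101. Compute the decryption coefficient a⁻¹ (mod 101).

gcd(101, 32) by repeated division:
101 = 3*32 + 5
32 = 6*5 + 2
5 = 2*2 + 1
2 = 2*1 + 0
The gcd is 1. Working backward:
1 = 5 − 2·2
1 = −2·32 + 13·5
1 = 13·101 − 41·32
Thus 32·(-41) ≡ 1 (mod 101); reducing, -41 mod 101 = 60.

60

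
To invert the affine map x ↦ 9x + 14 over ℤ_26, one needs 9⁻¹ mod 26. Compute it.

Apply the Euclidean algorithm to 26 and 9:
26 = 2*9 + 8
9 = 1*8 + 1
8 = 8*1 + 0
The gcd is 1. Working backward:
1 = 9 − 8
1 = −26 + 3·9
So 9·3 ≡ 1 (mod 26).

3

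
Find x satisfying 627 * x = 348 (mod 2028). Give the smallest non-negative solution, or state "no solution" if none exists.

324

First find gcd(627, 2028):
2028 = 3·627 + 147
627 = 4·147 + 39
147 = 3·39 + 30
39 = 1·30 + 9
30 = 3·9 + 3
9 = 3·3 + 0
gcd = 3 and 3 | 348, so solutions exist. Divide through by 3: 209x ≡ 116 (mod 676).
Now find 209⁻¹ mod 676:
676 = 3*209 + 49
209 = 4*49 + 13
49 = 3*13 + 10
13 = 1*10 + 3
10 = 3*3 + 1
3 = 3*1 + 0
Back-substitute:
1 = 10 − 3·3
1 = −3·13 + 4·10
1 = 4·49 − 15·13
1 = −15·209 + 64·49
1 = 64·676 − 207·209
So 209·(-207) ≡ 1 (mod 676), i.e. 209⁻¹ ≡ 469.
Then x ≡ 469·116 ≡ 324 (mod 676); the smallest non-negative solution is x = 324.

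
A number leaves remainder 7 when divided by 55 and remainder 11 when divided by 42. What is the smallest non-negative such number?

557

Write x = 7 + 55·k. Then 55·k ≡ 11 − 7 ≡ 4 (mod 42).
Need 55⁻¹ mod 42. Extended Euclid on (42, 13):
42 = 3×13 + 3
13 = 4×3 + 1
3 = 3×1 + 0
Back-substitute:
1 = 13 − 4·3
1 = −4·42 + 13·13
55⁻¹ ≡ 13 (mod 42), so k ≡ 13·4 ≡ 10 (mod 42).
x = 7 + 55·10 = 557.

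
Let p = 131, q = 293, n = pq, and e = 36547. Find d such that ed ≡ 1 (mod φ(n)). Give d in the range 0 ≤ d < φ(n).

φ(n) = (p−1)(q−1) = 130·292 = 37960.
Need d with 36547·d ≡ 1 (mod 37960). Apply the extended Euclidean algorithm:
37960 = 1·36547 + 1413
36547 = 25·1413 + 1222
1413 = 1·1222 + 191
1222 = 6·191 + 76
191 = 2·76 + 39
76 = 1·39 + 37
39 = 1·37 + 2
37 = 18·2 + 1
2 = 2·1 + 0
Back-substitute:
1 = 37 − 18·2
1 = −18·39 + 19·37
1 = 19·76 − 37·39
1 = −37·191 + 93·76
1 = 93·1222 − 595·191
1 = −595·1413 + 688·1222
1 = 688·36547 − 17795·1413
1 = −17795·37960 + 18483·36547
So 36547·18483 ≡ 1 (mod 37960), hence d = 18483.

18483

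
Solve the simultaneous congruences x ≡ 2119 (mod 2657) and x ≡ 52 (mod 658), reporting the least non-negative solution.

Write x = 2119 + 2657·k. Then 2657·k ≡ 52 − 2119 ≡ 565 (mod 658).
Need 2657⁻¹ mod 658. Extended Euclid on (658, 25):
658 = 26·25 + 8
25 = 3·8 + 1
8 = 8·1 + 0
Back-substitute:
1 = 25 − 3·8
1 = −3·658 + 79·25
2657⁻¹ ≡ 79 (mod 658), so k ≡ 79·565 ≡ 549 (mod 658).
x = 2119 + 2657·549 = 1460812.

1460812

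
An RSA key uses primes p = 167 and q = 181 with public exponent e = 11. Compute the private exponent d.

21731

φ(n) = (p−1)(q−1) = 166·180 = 29880.
Need d with 11·d ≡ 1 (mod 29880). Apply the extended Euclidean algorithm:
29880 = 2716×11 + 4
11 = 2×4 + 3
4 = 1×3 + 1
3 = 3×1 + 0
Back-substitute:
1 = 4 − 3
1 = −11 + 3·4
1 = 3·29880 − 8149·11
So 11·(-8149) ≡ 1 (mod 29880), hence d ≡ -8149 ≡ 21731 (mod 29880).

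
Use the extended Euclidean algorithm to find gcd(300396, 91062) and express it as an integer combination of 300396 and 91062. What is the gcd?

6

Repeated division:
300396 = 3·91062 + 27210
91062 = 3·27210 + 9432
27210 = 2·9432 + 8346
9432 = 1·8346 + 1086
8346 = 7·1086 + 744
1086 = 1·744 + 342
744 = 2·342 + 60
342 = 5·60 + 42
60 = 1·42 + 18
42 = 2·18 + 6
18 = 3·6 + 0
gcd(300396, 91062) = 6.
Back-substituting:
6 = 42 − 2·18
6 = −2·60 + 3·42
6 = 3·342 − 17·60
6 = −17·744 + 37·342
6 = 37·1086 − 54·744
6 = −54·8346 + 415·1086
6 = 415·9432 − 469·8346
6 = −469·27210 + 1353·9432
6 = 1353·91062 − 4528·27210
6 = −4528·300396 + 14937·91062
So 6 = (-4528)·300396 + (14937)·91062.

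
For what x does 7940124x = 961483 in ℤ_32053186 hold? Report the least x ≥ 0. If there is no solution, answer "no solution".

gcd(7940124, 32053186):
32053186 = 4*7940124 + 292690
7940124 = 27*292690 + 37494
292690 = 7*37494 + 30232
37494 = 1*30232 + 7262
30232 = 4*7262 + 1184
7262 = 6*1184 + 158
1184 = 7*158 + 78
158 = 2*78 + 2
78 = 39*2 + 0
gcd = 2, but 2 ∤ 961483, so the congruence has no solution.

no solution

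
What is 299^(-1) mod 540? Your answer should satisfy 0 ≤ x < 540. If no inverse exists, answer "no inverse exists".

Run Euclid on (540, 299):
540 = 1×299 + 241
299 = 1×241 + 58
241 = 4×58 + 9
58 = 6×9 + 4
9 = 2×4 + 1
4 = 4×1 + 0
Since gcd(299, 540) = 1, back-substitute to write 1 as a combination:
1 = 9 − 2·4
1 = −2·58 + 13·9
1 = 13·241 − 54·58
1 = −54·299 + 67·241
1 = 67·540 − 121·299
So 299·(-121) ≡ 1 (mod 540), and -121 ≡ 419 (mod 540).

419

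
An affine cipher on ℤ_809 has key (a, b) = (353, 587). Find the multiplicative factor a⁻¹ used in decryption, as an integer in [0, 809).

Extended Euclidean algorithm:
809 = 2·353 + 103
353 = 3·103 + 44
103 = 2·44 + 15
44 = 2·15 + 14
15 = 1·14 + 1
14 = 14·1 + 0
Since gcd(353, 809) = 1, back-substitute to write 1 as a combination:
1 = 15 − 14
1 = −44 + 3·15
1 = 3·103 − 7·44
1 = −7·353 + 24·103
1 = 24·809 − 55·353
Hence 353⁻¹ ≡ -55 ≡ 754 (mod 809).

754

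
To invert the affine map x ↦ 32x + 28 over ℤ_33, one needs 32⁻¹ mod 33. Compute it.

gcd(33, 32) by repeated division:
33 = 1*32 + 1
32 = 32*1 + 0
gcd = 1, so the inverse exists. Back-substitute:
1 = 33 − 32
So 32·(-1) ≡ 1 (mod 33), and -1 ≡ 32 (mod 33).

32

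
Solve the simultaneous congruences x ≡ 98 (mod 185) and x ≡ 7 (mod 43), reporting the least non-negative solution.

6758

Write x = 98 + 185·k. Then 185·k ≡ 7 − 98 ≡ 38 (mod 43).
Need 185⁻¹ mod 43. Extended Euclid on (43, 13):
43 = 3·13 + 4
13 = 3·4 + 1
4 = 4·1 + 0
Back-substitute:
1 = 13 − 3·4
1 = −3·43 + 10·13
185⁻¹ ≡ 10 (mod 43), so k ≡ 10·38 ≡ 36 (mod 43).
x = 98 + 185·36 = 6758.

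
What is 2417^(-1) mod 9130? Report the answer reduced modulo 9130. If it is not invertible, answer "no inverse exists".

7993

Apply the Euclidean algorithm to 9130 and 2417:
9130 = 3·2417 + 1879
2417 = 1·1879 + 538
1879 = 3·538 + 265
538 = 2·265 + 8
265 = 33·8 + 1
8 = 8·1 + 0
Since gcd(2417, 9130) = 1, back-substitute to write 1 as a combination:
1 = 265 − 33·8
1 = −33·538 + 67·265
1 = 67·1879 − 234·538
1 = −234·2417 + 301·1879
1 = 301·9130 − 1137·2417
Thus 2417·(-1137) ≡ 1 (mod 9130); reducing, -1137 mod 9130 = 7993.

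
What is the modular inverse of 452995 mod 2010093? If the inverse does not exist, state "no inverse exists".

Run Euclid on (2010093, 452995):
2010093 = 4·452995 + 198113
452995 = 2·198113 + 56769
198113 = 3·56769 + 27806
56769 = 2·27806 + 1157
27806 = 24·1157 + 38
1157 = 30·38 + 17
38 = 2·17 + 4
17 = 4·4 + 1
4 = 4·1 + 0
Since gcd(452995, 2010093) = 1, back-substitute to write 1 as a combination:
1 = 17 − 4·4
1 = −4·38 + 9·17
1 = 9·1157 − 274·38
1 = −274·27806 + 6585·1157
1 = 6585·56769 − 13444·27806
1 = −13444·198113 + 46917·56769
1 = 46917·452995 − 107278·198113
1 = −107278·2010093 + 476029·452995
So 452995·476029 ≡ 1 (mod 2010093).

476029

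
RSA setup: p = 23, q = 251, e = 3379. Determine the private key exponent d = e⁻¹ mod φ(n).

φ(n) = (p−1)(q−1) = 22·250 = 5500.
Need d with 3379·d ≡ 1 (mod 5500). Apply the extended Euclidean algorithm:
5500 = 1*3379 + 2121
3379 = 1*2121 + 1258
2121 = 1*1258 + 863
1258 = 1*863 + 395
863 = 2*395 + 73
395 = 5*73 + 30
73 = 2*30 + 13
30 = 2*13 + 4
13 = 3*4 + 1
4 = 4*1 + 0
Back-substitute:
1 = 13 − 3·4
1 = −3·30 + 7·13
1 = 7·73 − 17·30
1 = −17·395 + 92·73
1 = 92·863 − 201·395
1 = −201·1258 + 293·863
1 = 293·2121 − 494·1258
1 = −494·3379 + 787·2121
1 = 787·5500 − 1281·3379
So 3379·(-1281) ≡ 1 (mod 5500), hence d ≡ -1281 ≡ 4219 (mod 5500).

4219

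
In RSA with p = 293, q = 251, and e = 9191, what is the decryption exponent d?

φ(n) = (p−1)(q−1) = 292·250 = 73000.
Need d with 9191·d ≡ 1 (mod 73000). Apply the extended Euclidean algorithm:
73000 = 7·9191 + 8663
9191 = 1·8663 + 528
8663 = 16·528 + 215
528 = 2·215 + 98
215 = 2·98 + 19
98 = 5·19 + 3
19 = 6·3 + 1
3 = 3·1 + 0
Back-substitute:
1 = 19 − 6·3
1 = −6·98 + 31·19
1 = 31·215 − 68·98
1 = −68·528 + 167·215
1 = 167·8663 − 2740·528
1 = −2740·9191 + 2907·8663
1 = 2907·73000 − 23089·9191
So 9191·(-23089) ≡ 1 (mod 73000), hence d ≡ -23089 ≡ 49911 (mod 73000).

49911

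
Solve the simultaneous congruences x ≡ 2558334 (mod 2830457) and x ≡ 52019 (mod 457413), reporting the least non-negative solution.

Write x = 2558334 + 2830457·k. Then 2830457·k ≡ 52019 − 2558334 ≡ 238163 (mod 457413).
Need 2830457⁻¹ mod 457413. Extended Euclid on (457413, 85979):
457413 = 5×85979 + 27518
85979 = 3×27518 + 3425
27518 = 8×3425 + 118
3425 = 29×118 + 3
118 = 39×3 + 1
3 = 3×1 + 0
Back-substitute:
1 = 118 − 39·3
1 = −39·3425 + 1132·118
1 = 1132·27518 − 9095·3425
1 = −9095·85979 + 28417·27518
1 = 28417·457413 − 151180·85979
2830457⁻¹ ≡ 306233 (mod 457413), so k ≡ 306233·238163 ≡ 239368 (mod 457413).
x = 2558334 + 2830457·239368 = 677523389510.

677523389510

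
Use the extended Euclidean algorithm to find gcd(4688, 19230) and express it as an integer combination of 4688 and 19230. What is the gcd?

Apply Euclid's algorithm to 19230 and 4688:
19230 = 4·4688 + 478
4688 = 9·478 + 386
478 = 1·386 + 92
386 = 4·92 + 18
92 = 5·18 + 2
18 = 9·2 + 0
gcd(4688, 19230) = 2.
Express as a combination:
2 = 92 − 5·18
2 = −5·386 + 21·92
2 = 21·478 − 26·386
2 = −26·4688 + 255·478
2 = 255·19230 − 1046·4688
So 2 = (255)·19230 + (-1046)·4688.

2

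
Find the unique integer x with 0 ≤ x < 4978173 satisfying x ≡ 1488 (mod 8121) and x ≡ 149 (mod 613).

1731261

Write x = 1488 + 8121·k. Then 8121·k ≡ 149 − 1488 ≡ 500 (mod 613).
Need 8121⁻¹ mod 613. Extended Euclid on (613, 152):
613 = 4*152 + 5
152 = 30*5 + 2
5 = 2*2 + 1
2 = 2*1 + 0
Back-substitute:
1 = 5 − 2·2
1 = −2·152 + 61·5
1 = 61·613 − 246·152
8121⁻¹ ≡ 367 (mod 613), so k ≡ 367·500 ≡ 213 (mod 613).
x = 1488 + 8121·213 = 1731261.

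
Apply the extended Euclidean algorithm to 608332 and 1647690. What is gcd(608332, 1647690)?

Euclidean algorithm:
1647690 = 2*608332 + 431026
608332 = 1*431026 + 177306
431026 = 2*177306 + 76414
177306 = 2*76414 + 24478
76414 = 3*24478 + 2980
24478 = 8*2980 + 638
2980 = 4*638 + 428
638 = 1*428 + 210
428 = 2*210 + 8
210 = 26*8 + 2
8 = 4*2 + 0
gcd(608332, 1647690) = 2.
Back-substituting:
2 = 210 − 26·8
2 = −26·428 + 53·210
2 = 53·638 − 79·428
2 = −79·2980 + 369·638
2 = 369·24478 − 3031·2980
2 = −3031·76414 + 9462·24478
2 = 9462·177306 − 21955·76414
2 = −21955·431026 + 53372·177306
2 = 53372·608332 − 75327·431026
2 = −75327·1647690 + 204026·608332
So 2 = (-75327)·1647690 + (204026)·608332.

2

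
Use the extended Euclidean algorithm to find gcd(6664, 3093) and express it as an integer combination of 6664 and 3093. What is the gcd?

1

Repeated division:
6664 = 2·3093 + 478
3093 = 6·478 + 225
478 = 2·225 + 28
225 = 8·28 + 1
28 = 28·1 + 0
gcd(6664, 3093) = 1.
Express as a combination:
1 = 225 − 8·28
1 = −8·478 + 17·225
1 = 17·3093 − 110·478
1 = −110·6664 + 237·3093
So 1 = (-110)·6664 + (237)·3093.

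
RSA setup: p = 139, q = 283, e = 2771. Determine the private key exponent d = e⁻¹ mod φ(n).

φ(n) = (p−1)(q−1) = 138·282 = 38916.
Need d with 2771·d ≡ 1 (mod 38916). Apply the extended Euclidean algorithm:
38916 = 14×2771 + 122
2771 = 22×122 + 87
122 = 1×87 + 35
87 = 2×35 + 17
35 = 2×17 + 1
17 = 17×1 + 0
Back-substitute:
1 = 35 − 2·17
1 = −2·87 + 5·35
1 = 5·122 − 7·87
1 = −7·2771 + 159·122
1 = 159·38916 − 2233·2771
So 2771·(-2233) ≡ 1 (mod 38916), hence d ≡ -2233 ≡ 36683 (mod 38916).

36683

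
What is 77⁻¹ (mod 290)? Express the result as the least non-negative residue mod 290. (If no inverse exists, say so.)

113

Apply the Euclidean algorithm to 290 and 77:
290 = 3·77 + 59
77 = 1·59 + 18
59 = 3·18 + 5
18 = 3·5 + 3
5 = 1·3 + 2
3 = 1·2 + 1
2 = 2·1 + 0
gcd = 1, so the inverse exists. Back-substitute:
1 = 3 − 2
1 = −5 + 2·3
1 = 2·18 − 7·5
1 = −7·59 + 23·18
1 = 23·77 − 30·59
1 = −30·290 + 113·77
So 77·113 ≡ 1 (mod 290).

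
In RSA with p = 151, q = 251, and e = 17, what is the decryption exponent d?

19853

φ(n) = (p−1)(q−1) = 150·250 = 37500.
Need d with 17·d ≡ 1 (mod 37500). Apply the extended Euclidean algorithm:
37500 = 2205·17 + 15
17 = 1·15 + 2
15 = 7·2 + 1
2 = 2·1 + 0
Back-substitute:
1 = 15 − 7·2
1 = −7·17 + 8·15
1 = 8·37500 − 17647·17
So 17·(-17647) ≡ 1 (mod 37500), hence d ≡ -17647 ≡ 19853 (mod 37500).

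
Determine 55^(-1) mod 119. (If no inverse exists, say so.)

13

Extended Euclidean algorithm:
119 = 2*55 + 9
55 = 6*9 + 1
9 = 9*1 + 0
The gcd is 1. Working backward:
1 = 55 − 6·9
1 = −6·119 + 13·55
So 55·13 ≡ 1 (mod 119).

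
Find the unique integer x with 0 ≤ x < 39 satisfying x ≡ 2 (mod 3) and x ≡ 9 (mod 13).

35

Write x = 2 + 3·k. Then 3·k ≡ 9 − 2 ≡ 7 (mod 13).
Need 3⁻¹ mod 13. Extended Euclid on (13, 3):
13 = 4×3 + 1
3 = 3×1 + 0
Back-substitute:
1 = 13 − 4·3
3⁻¹ ≡ 9 (mod 13), so k ≡ 9·7 ≡ 11 (mod 13).
x = 2 + 3·11 = 35.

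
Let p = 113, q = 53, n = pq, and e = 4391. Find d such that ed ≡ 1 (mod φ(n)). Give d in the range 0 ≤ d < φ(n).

3735

φ(n) = (p−1)(q−1) = 112·52 = 5824.
Need d with 4391·d ≡ 1 (mod 5824). Apply the extended Euclidean algorithm:
5824 = 1*4391 + 1433
4391 = 3*1433 + 92
1433 = 15*92 + 53
92 = 1*53 + 39
53 = 1*39 + 14
39 = 2*14 + 11
14 = 1*11 + 3
11 = 3*3 + 2
3 = 1*2 + 1
2 = 2*1 + 0
Back-substitute:
1 = 3 − 2
1 = −11 + 4·3
1 = 4·14 − 5·11
1 = −5·39 + 14·14
1 = 14·53 − 19·39
1 = −19·92 + 33·53
1 = 33·1433 − 514·92
1 = −514·4391 + 1575·1433
1 = 1575·5824 − 2089·4391
So 4391·(-2089) ≡ 1 (mod 5824), hence d ≡ -2089 ≡ 3735 (mod 5824).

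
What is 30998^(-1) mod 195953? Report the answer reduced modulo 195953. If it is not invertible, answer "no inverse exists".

Extended Euclidean algorithm:
195953 = 6*30998 + 9965
30998 = 3*9965 + 1103
9965 = 9*1103 + 38
1103 = 29*38 + 1
38 = 38*1 + 0
The gcd is 1. Working backward:
1 = 1103 − 29·38
1 = −29·9965 + 262·1103
1 = 262·30998 − 815·9965
1 = −815·195953 + 5152·30998
So 30998·5152 ≡ 1 (mod 195953).

5152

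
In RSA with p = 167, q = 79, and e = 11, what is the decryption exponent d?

11771

φ(n) = (p−1)(q−1) = 166·78 = 12948.
Need d with 11·d ≡ 1 (mod 12948). Apply the extended Euclidean algorithm:
12948 = 1177·11 + 1
11 = 11·1 + 0
Back-substitute:
1 = 12948 − 1177·11
So 11·(-1177) ≡ 1 (mod 12948), hence d ≡ -1177 ≡ 11771 (mod 12948).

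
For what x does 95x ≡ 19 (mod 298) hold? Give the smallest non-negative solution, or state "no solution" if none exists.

First find gcd(95, 298):
298 = 3·95 + 13
95 = 7·13 + 4
13 = 3·4 + 1
4 = 4·1 + 0
gcd = 1, so a unique solution mod 298 exists.
Back-substitute for the Bézout coefficients:
1 = 13 − 3·4
1 = −3·95 + 22·13
1 = 22·298 − 69·95
So 95·(-69) ≡ 1 (mod 298), giving 95⁻¹ ≡ 229.
x ≡ 95⁻¹·19 ≡ 229·19 ≡ 179 (mod 298).

179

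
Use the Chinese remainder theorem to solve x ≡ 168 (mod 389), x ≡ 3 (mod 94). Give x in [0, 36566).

Write x = 168 + 389·k. Then 389·k ≡ 3 − 168 ≡ 23 (mod 94).
Need 389⁻¹ mod 94. Extended Euclid on (94, 13):
94 = 7·13 + 3
13 = 4·3 + 1
3 = 3·1 + 0
Back-substitute:
1 = 13 − 4·3
1 = −4·94 + 29·13
389⁻¹ ≡ 29 (mod 94), so k ≡ 29·23 ≡ 9 (mod 94).
x = 168 + 389·9 = 3669.

3669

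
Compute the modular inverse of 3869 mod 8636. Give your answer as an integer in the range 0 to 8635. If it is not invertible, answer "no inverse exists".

gcd(8636, 3869) by repeated division:
8636 = 2·3869 + 898
3869 = 4·898 + 277
898 = 3·277 + 67
277 = 4·67 + 9
67 = 7·9 + 4
9 = 2·4 + 1
4 = 4·1 + 0
The gcd is 1. Working backward:
1 = 9 − 2·4
1 = −2·67 + 15·9
1 = 15·277 − 62·67
1 = −62·898 + 201·277
1 = 201·3869 − 866·898
1 = −866·8636 + 1933·3869
So 3869·1933 ≡ 1 (mod 8636).

1933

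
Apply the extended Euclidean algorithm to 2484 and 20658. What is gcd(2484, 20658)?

6

Euclidean algorithm:
20658 = 8*2484 + 786
2484 = 3*786 + 126
786 = 6*126 + 30
126 = 4*30 + 6
30 = 5*6 + 0
gcd(2484, 20658) = 6.
Express as a combination:
6 = 126 − 4·30
6 = −4·786 + 25·126
6 = 25·2484 − 79·786
6 = −79·20658 + 657·2484
So 6 = (-79)·20658 + (657)·2484.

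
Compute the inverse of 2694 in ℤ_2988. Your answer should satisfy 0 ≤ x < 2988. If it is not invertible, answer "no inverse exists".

no inverse exists

Euclidean algorithm on 2988, 2694:
2988 = 1·2694 + 294
2694 = 9·294 + 48
294 = 6·48 + 6
48 = 8·6 + 0
The gcd is 6, not 1, hence no inverse exists.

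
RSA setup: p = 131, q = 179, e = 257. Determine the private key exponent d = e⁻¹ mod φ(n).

φ(n) = (p−1)(q−1) = 130·178 = 23140.
Need d with 257·d ≡ 1 (mod 23140). Apply the extended Euclidean algorithm:
23140 = 90×257 + 10
257 = 25×10 + 7
10 = 1×7 + 3
7 = 2×3 + 1
3 = 3×1 + 0
Back-substitute:
1 = 7 − 2·3
1 = −2·10 + 3·7
1 = 3·257 − 77·10
1 = −77·23140 + 6933·257
So 257·6933 ≡ 1 (mod 23140), hence d = 6933.

6933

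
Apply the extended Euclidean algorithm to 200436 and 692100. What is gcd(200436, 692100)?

12

Apply Euclid's algorithm to 692100 and 200436:
692100 = 3×200436 + 90792
200436 = 2×90792 + 18852
90792 = 4×18852 + 15384
18852 = 1×15384 + 3468
15384 = 4×3468 + 1512
3468 = 2×1512 + 444
1512 = 3×444 + 180
444 = 2×180 + 84
180 = 2×84 + 12
84 = 7×12 + 0
gcd(200436, 692100) = 12.
Back-substituting:
12 = 180 − 2·84
12 = −2·444 + 5·180
12 = 5·1512 − 17·444
12 = −17·3468 + 39·1512
12 = 39·15384 − 173·3468
12 = −173·18852 + 212·15384
12 = 212·90792 − 1021·18852
12 = −1021·200436 + 2254·90792
12 = 2254·692100 − 7783·200436
So 12 = (2254)·692100 + (-7783)·200436.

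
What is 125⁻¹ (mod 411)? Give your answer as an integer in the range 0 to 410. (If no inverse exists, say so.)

194

Apply the Euclidean algorithm to 411 and 125:
411 = 3×125 + 36
125 = 3×36 + 17
36 = 2×17 + 2
17 = 8×2 + 1
2 = 2×1 + 0
The gcd is 1. Working backward:
1 = 17 − 8·2
1 = −8·36 + 17·17
1 = 17·125 − 59·36
1 = −59·411 + 194·125
So 125·194 ≡ 1 (mod 411).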